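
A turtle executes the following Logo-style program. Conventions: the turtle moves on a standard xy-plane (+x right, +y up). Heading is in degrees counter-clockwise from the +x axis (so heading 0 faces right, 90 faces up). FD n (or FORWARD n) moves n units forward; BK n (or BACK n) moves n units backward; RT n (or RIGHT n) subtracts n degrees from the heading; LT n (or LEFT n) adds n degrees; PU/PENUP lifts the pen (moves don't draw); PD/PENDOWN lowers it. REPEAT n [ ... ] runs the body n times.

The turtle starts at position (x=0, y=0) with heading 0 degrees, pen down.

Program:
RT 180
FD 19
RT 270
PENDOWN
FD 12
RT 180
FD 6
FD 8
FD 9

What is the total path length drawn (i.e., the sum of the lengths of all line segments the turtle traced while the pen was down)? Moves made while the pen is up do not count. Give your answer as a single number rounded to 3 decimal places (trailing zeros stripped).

Answer: 54

Derivation:
Executing turtle program step by step:
Start: pos=(0,0), heading=0, pen down
RT 180: heading 0 -> 180
FD 19: (0,0) -> (-19,0) [heading=180, draw]
RT 270: heading 180 -> 270
PD: pen down
FD 12: (-19,0) -> (-19,-12) [heading=270, draw]
RT 180: heading 270 -> 90
FD 6: (-19,-12) -> (-19,-6) [heading=90, draw]
FD 8: (-19,-6) -> (-19,2) [heading=90, draw]
FD 9: (-19,2) -> (-19,11) [heading=90, draw]
Final: pos=(-19,11), heading=90, 5 segment(s) drawn

Segment lengths:
  seg 1: (0,0) -> (-19,0), length = 19
  seg 2: (-19,0) -> (-19,-12), length = 12
  seg 3: (-19,-12) -> (-19,-6), length = 6
  seg 4: (-19,-6) -> (-19,2), length = 8
  seg 5: (-19,2) -> (-19,11), length = 9
Total = 54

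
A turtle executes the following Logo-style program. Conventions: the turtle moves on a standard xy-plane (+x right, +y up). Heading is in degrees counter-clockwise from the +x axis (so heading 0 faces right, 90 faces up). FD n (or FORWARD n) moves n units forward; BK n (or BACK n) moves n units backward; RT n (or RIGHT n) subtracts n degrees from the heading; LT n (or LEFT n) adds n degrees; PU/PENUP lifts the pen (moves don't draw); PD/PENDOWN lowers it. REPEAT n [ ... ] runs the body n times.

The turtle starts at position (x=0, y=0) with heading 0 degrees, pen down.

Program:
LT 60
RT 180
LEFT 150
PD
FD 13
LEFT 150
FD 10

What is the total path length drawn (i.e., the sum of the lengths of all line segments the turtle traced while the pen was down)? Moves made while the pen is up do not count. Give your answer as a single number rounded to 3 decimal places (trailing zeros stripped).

Answer: 23

Derivation:
Executing turtle program step by step:
Start: pos=(0,0), heading=0, pen down
LT 60: heading 0 -> 60
RT 180: heading 60 -> 240
LT 150: heading 240 -> 30
PD: pen down
FD 13: (0,0) -> (11.258,6.5) [heading=30, draw]
LT 150: heading 30 -> 180
FD 10: (11.258,6.5) -> (1.258,6.5) [heading=180, draw]
Final: pos=(1.258,6.5), heading=180, 2 segment(s) drawn

Segment lengths:
  seg 1: (0,0) -> (11.258,6.5), length = 13
  seg 2: (11.258,6.5) -> (1.258,6.5), length = 10
Total = 23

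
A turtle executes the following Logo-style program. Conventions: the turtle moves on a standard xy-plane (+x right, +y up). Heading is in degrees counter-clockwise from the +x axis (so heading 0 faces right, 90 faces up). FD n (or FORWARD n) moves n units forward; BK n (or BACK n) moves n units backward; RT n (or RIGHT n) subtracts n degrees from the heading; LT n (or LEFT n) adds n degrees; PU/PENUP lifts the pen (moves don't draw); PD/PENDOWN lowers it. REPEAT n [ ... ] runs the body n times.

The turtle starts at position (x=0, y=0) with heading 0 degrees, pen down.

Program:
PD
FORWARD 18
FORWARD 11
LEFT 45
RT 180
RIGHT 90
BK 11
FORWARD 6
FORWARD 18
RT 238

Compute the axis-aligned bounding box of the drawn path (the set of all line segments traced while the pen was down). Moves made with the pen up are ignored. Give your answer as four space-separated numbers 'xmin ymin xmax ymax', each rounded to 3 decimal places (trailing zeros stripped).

Executing turtle program step by step:
Start: pos=(0,0), heading=0, pen down
PD: pen down
FD 18: (0,0) -> (18,0) [heading=0, draw]
FD 11: (18,0) -> (29,0) [heading=0, draw]
LT 45: heading 0 -> 45
RT 180: heading 45 -> 225
RT 90: heading 225 -> 135
BK 11: (29,0) -> (36.778,-7.778) [heading=135, draw]
FD 6: (36.778,-7.778) -> (32.536,-3.536) [heading=135, draw]
FD 18: (32.536,-3.536) -> (19.808,9.192) [heading=135, draw]
RT 238: heading 135 -> 257
Final: pos=(19.808,9.192), heading=257, 5 segment(s) drawn

Segment endpoints: x in {0, 18, 19.808, 29, 32.536, 36.778}, y in {-7.778, -3.536, 0, 9.192}
xmin=0, ymin=-7.778, xmax=36.778, ymax=9.192

Answer: 0 -7.778 36.778 9.192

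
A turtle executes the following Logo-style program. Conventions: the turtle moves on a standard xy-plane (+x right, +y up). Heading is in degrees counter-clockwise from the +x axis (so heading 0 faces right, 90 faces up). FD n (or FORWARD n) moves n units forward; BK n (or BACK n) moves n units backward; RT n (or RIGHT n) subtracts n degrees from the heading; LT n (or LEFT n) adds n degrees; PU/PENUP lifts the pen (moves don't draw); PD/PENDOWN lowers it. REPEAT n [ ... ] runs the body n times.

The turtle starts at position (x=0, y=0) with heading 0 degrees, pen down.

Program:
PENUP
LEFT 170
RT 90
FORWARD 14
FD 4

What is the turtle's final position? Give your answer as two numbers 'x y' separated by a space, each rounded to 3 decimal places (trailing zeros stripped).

Answer: 3.126 17.727

Derivation:
Executing turtle program step by step:
Start: pos=(0,0), heading=0, pen down
PU: pen up
LT 170: heading 0 -> 170
RT 90: heading 170 -> 80
FD 14: (0,0) -> (2.431,13.787) [heading=80, move]
FD 4: (2.431,13.787) -> (3.126,17.727) [heading=80, move]
Final: pos=(3.126,17.727), heading=80, 0 segment(s) drawn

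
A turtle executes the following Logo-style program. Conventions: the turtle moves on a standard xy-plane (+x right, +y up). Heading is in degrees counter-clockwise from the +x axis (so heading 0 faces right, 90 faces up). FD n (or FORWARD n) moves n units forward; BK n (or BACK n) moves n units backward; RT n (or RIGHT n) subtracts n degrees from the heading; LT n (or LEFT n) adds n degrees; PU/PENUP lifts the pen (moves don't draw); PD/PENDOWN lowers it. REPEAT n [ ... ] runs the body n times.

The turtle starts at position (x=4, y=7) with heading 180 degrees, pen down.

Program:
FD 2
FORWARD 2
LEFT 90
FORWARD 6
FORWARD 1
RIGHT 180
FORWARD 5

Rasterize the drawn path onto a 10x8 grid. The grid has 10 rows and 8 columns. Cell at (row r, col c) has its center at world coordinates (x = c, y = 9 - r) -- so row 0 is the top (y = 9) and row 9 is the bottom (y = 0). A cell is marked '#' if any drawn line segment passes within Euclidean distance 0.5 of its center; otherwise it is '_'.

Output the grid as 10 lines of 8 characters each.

Segment 0: (4,7) -> (2,7)
Segment 1: (2,7) -> (0,7)
Segment 2: (0,7) -> (-0,1)
Segment 3: (-0,1) -> (-0,0)
Segment 4: (-0,0) -> (-0,5)

Answer: ________
________
#####___
#_______
#_______
#_______
#_______
#_______
#_______
#_______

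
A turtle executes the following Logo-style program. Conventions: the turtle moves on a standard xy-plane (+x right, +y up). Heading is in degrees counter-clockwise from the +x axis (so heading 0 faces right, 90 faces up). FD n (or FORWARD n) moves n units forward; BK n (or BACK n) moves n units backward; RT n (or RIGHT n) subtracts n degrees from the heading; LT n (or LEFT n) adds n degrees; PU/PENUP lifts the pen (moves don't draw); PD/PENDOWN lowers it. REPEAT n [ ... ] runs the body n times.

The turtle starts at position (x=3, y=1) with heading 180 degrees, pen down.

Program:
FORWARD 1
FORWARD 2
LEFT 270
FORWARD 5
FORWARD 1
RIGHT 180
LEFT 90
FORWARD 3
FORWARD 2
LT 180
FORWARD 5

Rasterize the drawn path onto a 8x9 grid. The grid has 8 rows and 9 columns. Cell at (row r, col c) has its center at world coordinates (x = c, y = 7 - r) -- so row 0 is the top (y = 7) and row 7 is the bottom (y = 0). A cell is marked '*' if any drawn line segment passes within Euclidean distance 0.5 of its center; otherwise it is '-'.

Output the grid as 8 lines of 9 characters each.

Segment 0: (3,1) -> (2,1)
Segment 1: (2,1) -> (0,1)
Segment 2: (0,1) -> (0,6)
Segment 3: (0,6) -> (0,7)
Segment 4: (0,7) -> (3,7)
Segment 5: (3,7) -> (5,7)
Segment 6: (5,7) -> (0,7)

Answer: ******---
*--------
*--------
*--------
*--------
*--------
****-----
---------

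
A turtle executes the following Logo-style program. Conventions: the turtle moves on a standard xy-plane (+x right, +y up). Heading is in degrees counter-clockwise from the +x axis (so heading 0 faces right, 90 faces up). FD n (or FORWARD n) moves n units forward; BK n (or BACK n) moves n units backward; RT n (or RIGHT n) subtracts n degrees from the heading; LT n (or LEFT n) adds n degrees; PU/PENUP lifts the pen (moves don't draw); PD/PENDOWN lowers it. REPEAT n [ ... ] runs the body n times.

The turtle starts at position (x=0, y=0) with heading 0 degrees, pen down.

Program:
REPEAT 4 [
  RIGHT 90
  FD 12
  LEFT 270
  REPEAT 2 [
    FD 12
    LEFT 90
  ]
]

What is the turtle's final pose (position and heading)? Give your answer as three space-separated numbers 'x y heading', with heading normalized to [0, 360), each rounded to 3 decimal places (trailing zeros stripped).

Executing turtle program step by step:
Start: pos=(0,0), heading=0, pen down
REPEAT 4 [
  -- iteration 1/4 --
  RT 90: heading 0 -> 270
  FD 12: (0,0) -> (0,-12) [heading=270, draw]
  LT 270: heading 270 -> 180
  REPEAT 2 [
    -- iteration 1/2 --
    FD 12: (0,-12) -> (-12,-12) [heading=180, draw]
    LT 90: heading 180 -> 270
    -- iteration 2/2 --
    FD 12: (-12,-12) -> (-12,-24) [heading=270, draw]
    LT 90: heading 270 -> 0
  ]
  -- iteration 2/4 --
  RT 90: heading 0 -> 270
  FD 12: (-12,-24) -> (-12,-36) [heading=270, draw]
  LT 270: heading 270 -> 180
  REPEAT 2 [
    -- iteration 1/2 --
    FD 12: (-12,-36) -> (-24,-36) [heading=180, draw]
    LT 90: heading 180 -> 270
    -- iteration 2/2 --
    FD 12: (-24,-36) -> (-24,-48) [heading=270, draw]
    LT 90: heading 270 -> 0
  ]
  -- iteration 3/4 --
  RT 90: heading 0 -> 270
  FD 12: (-24,-48) -> (-24,-60) [heading=270, draw]
  LT 270: heading 270 -> 180
  REPEAT 2 [
    -- iteration 1/2 --
    FD 12: (-24,-60) -> (-36,-60) [heading=180, draw]
    LT 90: heading 180 -> 270
    -- iteration 2/2 --
    FD 12: (-36,-60) -> (-36,-72) [heading=270, draw]
    LT 90: heading 270 -> 0
  ]
  -- iteration 4/4 --
  RT 90: heading 0 -> 270
  FD 12: (-36,-72) -> (-36,-84) [heading=270, draw]
  LT 270: heading 270 -> 180
  REPEAT 2 [
    -- iteration 1/2 --
    FD 12: (-36,-84) -> (-48,-84) [heading=180, draw]
    LT 90: heading 180 -> 270
    -- iteration 2/2 --
    FD 12: (-48,-84) -> (-48,-96) [heading=270, draw]
    LT 90: heading 270 -> 0
  ]
]
Final: pos=(-48,-96), heading=0, 12 segment(s) drawn

Answer: -48 -96 0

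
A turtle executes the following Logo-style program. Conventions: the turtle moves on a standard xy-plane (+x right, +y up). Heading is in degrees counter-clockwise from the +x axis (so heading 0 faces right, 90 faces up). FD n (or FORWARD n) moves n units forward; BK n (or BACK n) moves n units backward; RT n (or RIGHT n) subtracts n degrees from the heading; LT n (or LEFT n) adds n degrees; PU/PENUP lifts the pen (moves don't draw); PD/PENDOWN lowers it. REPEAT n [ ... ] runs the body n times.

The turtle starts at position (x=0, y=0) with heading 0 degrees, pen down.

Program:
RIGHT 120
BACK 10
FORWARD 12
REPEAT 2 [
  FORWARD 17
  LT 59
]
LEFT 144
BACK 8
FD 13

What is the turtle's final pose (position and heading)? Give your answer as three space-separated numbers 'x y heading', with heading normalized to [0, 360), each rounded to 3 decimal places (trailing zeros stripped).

Answer: -5.198 -28.245 142

Derivation:
Executing turtle program step by step:
Start: pos=(0,0), heading=0, pen down
RT 120: heading 0 -> 240
BK 10: (0,0) -> (5,8.66) [heading=240, draw]
FD 12: (5,8.66) -> (-1,-1.732) [heading=240, draw]
REPEAT 2 [
  -- iteration 1/2 --
  FD 17: (-1,-1.732) -> (-9.5,-16.454) [heading=240, draw]
  LT 59: heading 240 -> 299
  -- iteration 2/2 --
  FD 17: (-9.5,-16.454) -> (-1.258,-31.323) [heading=299, draw]
  LT 59: heading 299 -> 358
]
LT 144: heading 358 -> 142
BK 8: (-1.258,-31.323) -> (5.046,-36.248) [heading=142, draw]
FD 13: (5.046,-36.248) -> (-5.198,-28.245) [heading=142, draw]
Final: pos=(-5.198,-28.245), heading=142, 6 segment(s) drawn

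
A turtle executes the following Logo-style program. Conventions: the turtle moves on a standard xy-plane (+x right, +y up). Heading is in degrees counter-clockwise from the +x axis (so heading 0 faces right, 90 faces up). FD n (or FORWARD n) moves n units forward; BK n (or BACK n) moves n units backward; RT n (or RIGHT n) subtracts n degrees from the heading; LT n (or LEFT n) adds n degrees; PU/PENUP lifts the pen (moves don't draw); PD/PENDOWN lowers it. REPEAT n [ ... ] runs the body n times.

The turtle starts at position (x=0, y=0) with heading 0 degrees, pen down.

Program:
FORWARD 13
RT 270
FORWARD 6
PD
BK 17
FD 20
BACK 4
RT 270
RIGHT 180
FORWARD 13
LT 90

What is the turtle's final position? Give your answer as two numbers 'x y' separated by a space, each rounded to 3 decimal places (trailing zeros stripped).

Executing turtle program step by step:
Start: pos=(0,0), heading=0, pen down
FD 13: (0,0) -> (13,0) [heading=0, draw]
RT 270: heading 0 -> 90
FD 6: (13,0) -> (13,6) [heading=90, draw]
PD: pen down
BK 17: (13,6) -> (13,-11) [heading=90, draw]
FD 20: (13,-11) -> (13,9) [heading=90, draw]
BK 4: (13,9) -> (13,5) [heading=90, draw]
RT 270: heading 90 -> 180
RT 180: heading 180 -> 0
FD 13: (13,5) -> (26,5) [heading=0, draw]
LT 90: heading 0 -> 90
Final: pos=(26,5), heading=90, 6 segment(s) drawn

Answer: 26 5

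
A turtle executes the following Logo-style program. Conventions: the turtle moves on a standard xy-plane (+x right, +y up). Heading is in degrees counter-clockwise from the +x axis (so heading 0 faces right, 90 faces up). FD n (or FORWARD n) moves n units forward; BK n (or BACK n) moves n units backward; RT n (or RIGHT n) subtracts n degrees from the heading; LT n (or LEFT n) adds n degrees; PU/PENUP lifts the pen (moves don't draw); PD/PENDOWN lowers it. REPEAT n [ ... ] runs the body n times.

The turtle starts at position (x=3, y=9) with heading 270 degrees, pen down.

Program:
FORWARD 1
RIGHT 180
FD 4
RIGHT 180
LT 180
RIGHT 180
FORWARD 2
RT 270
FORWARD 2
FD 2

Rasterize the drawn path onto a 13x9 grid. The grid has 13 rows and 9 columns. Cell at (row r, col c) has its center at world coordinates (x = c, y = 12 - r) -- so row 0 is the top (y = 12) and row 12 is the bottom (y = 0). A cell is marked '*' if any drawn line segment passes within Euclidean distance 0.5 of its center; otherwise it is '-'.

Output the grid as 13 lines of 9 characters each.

Answer: ---*-----
---*-----
---*****-
---*-----
---*-----
---------
---------
---------
---------
---------
---------
---------
---------

Derivation:
Segment 0: (3,9) -> (3,8)
Segment 1: (3,8) -> (3,12)
Segment 2: (3,12) -> (3,10)
Segment 3: (3,10) -> (5,10)
Segment 4: (5,10) -> (7,10)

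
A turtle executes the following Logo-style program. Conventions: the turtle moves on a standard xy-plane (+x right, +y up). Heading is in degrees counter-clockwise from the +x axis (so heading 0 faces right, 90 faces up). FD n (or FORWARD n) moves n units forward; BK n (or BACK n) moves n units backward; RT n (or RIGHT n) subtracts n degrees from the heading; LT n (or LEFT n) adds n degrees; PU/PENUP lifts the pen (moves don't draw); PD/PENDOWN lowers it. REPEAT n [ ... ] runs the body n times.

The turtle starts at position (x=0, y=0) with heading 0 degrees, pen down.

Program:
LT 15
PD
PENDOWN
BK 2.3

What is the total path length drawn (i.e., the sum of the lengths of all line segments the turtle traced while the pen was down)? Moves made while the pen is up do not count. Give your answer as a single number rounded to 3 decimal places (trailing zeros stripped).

Executing turtle program step by step:
Start: pos=(0,0), heading=0, pen down
LT 15: heading 0 -> 15
PD: pen down
PD: pen down
BK 2.3: (0,0) -> (-2.222,-0.595) [heading=15, draw]
Final: pos=(-2.222,-0.595), heading=15, 1 segment(s) drawn

Segment lengths:
  seg 1: (0,0) -> (-2.222,-0.595), length = 2.3
Total = 2.3

Answer: 2.3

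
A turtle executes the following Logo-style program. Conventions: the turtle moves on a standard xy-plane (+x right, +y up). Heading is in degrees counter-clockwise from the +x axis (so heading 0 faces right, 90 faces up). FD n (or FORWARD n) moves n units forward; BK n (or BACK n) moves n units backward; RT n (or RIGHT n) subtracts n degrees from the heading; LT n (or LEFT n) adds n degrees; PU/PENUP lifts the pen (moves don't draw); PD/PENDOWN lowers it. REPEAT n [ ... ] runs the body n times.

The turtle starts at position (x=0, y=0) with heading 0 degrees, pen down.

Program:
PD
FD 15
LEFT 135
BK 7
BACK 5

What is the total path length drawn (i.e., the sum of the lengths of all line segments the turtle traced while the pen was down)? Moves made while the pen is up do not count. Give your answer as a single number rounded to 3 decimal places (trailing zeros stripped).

Executing turtle program step by step:
Start: pos=(0,0), heading=0, pen down
PD: pen down
FD 15: (0,0) -> (15,0) [heading=0, draw]
LT 135: heading 0 -> 135
BK 7: (15,0) -> (19.95,-4.95) [heading=135, draw]
BK 5: (19.95,-4.95) -> (23.485,-8.485) [heading=135, draw]
Final: pos=(23.485,-8.485), heading=135, 3 segment(s) drawn

Segment lengths:
  seg 1: (0,0) -> (15,0), length = 15
  seg 2: (15,0) -> (19.95,-4.95), length = 7
  seg 3: (19.95,-4.95) -> (23.485,-8.485), length = 5
Total = 27

Answer: 27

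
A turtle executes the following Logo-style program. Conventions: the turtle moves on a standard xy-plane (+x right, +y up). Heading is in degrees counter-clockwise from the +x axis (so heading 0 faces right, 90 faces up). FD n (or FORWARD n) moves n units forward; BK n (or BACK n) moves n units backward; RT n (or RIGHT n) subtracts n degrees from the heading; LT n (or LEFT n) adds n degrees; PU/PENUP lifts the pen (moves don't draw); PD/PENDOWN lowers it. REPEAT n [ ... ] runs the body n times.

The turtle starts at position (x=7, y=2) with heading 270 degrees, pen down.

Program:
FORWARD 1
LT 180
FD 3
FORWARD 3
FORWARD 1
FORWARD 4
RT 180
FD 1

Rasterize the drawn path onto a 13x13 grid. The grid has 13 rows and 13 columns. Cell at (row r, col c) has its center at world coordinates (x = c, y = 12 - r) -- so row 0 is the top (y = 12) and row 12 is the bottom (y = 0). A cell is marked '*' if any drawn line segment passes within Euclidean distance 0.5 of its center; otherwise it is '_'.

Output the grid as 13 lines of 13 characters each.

Answer: _______*_____
_______*_____
_______*_____
_______*_____
_______*_____
_______*_____
_______*_____
_______*_____
_______*_____
_______*_____
_______*_____
_______*_____
_____________

Derivation:
Segment 0: (7,2) -> (7,1)
Segment 1: (7,1) -> (7,4)
Segment 2: (7,4) -> (7,7)
Segment 3: (7,7) -> (7,8)
Segment 4: (7,8) -> (7,12)
Segment 5: (7,12) -> (7,11)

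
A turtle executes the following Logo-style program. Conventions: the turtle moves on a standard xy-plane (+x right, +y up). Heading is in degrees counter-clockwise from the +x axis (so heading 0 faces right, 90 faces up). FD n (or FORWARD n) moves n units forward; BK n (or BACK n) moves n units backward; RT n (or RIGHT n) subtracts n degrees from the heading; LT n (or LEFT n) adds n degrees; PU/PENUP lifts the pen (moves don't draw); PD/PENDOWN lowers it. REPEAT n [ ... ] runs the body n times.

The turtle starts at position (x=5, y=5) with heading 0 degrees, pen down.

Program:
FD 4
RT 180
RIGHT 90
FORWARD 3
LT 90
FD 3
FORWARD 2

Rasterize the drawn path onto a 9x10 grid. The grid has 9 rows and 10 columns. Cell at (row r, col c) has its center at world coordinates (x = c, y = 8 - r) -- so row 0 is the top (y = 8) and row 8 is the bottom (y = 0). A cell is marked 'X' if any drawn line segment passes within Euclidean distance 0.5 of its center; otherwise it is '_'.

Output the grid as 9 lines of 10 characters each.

Segment 0: (5,5) -> (9,5)
Segment 1: (9,5) -> (9,8)
Segment 2: (9,8) -> (6,8)
Segment 3: (6,8) -> (4,8)

Answer: ____XXXXXX
_________X
_________X
_____XXXXX
__________
__________
__________
__________
__________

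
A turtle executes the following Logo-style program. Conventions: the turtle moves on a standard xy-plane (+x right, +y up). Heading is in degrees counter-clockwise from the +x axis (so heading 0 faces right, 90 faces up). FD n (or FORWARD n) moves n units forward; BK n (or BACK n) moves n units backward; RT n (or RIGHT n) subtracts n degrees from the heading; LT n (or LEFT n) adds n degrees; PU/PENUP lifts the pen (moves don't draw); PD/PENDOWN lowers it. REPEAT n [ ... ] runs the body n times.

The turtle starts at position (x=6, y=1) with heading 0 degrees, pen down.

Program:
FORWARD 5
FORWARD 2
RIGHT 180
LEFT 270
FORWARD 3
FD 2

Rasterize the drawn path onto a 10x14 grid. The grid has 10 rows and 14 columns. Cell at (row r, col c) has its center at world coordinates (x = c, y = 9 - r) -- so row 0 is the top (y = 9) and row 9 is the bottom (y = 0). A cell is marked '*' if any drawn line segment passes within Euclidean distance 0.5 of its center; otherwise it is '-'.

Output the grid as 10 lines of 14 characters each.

Segment 0: (6,1) -> (11,1)
Segment 1: (11,1) -> (13,1)
Segment 2: (13,1) -> (13,4)
Segment 3: (13,4) -> (13,6)

Answer: --------------
--------------
--------------
-------------*
-------------*
-------------*
-------------*
-------------*
------********
--------------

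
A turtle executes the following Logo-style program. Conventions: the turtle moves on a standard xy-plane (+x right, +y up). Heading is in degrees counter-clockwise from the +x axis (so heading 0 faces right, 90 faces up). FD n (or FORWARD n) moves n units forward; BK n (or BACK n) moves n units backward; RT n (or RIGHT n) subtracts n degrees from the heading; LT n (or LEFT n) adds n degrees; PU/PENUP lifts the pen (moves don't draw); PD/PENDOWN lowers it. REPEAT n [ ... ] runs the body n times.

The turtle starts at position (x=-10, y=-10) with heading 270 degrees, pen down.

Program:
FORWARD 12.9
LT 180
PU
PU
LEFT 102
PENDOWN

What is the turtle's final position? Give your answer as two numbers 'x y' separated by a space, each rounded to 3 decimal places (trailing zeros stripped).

Executing turtle program step by step:
Start: pos=(-10,-10), heading=270, pen down
FD 12.9: (-10,-10) -> (-10,-22.9) [heading=270, draw]
LT 180: heading 270 -> 90
PU: pen up
PU: pen up
LT 102: heading 90 -> 192
PD: pen down
Final: pos=(-10,-22.9), heading=192, 1 segment(s) drawn

Answer: -10 -22.9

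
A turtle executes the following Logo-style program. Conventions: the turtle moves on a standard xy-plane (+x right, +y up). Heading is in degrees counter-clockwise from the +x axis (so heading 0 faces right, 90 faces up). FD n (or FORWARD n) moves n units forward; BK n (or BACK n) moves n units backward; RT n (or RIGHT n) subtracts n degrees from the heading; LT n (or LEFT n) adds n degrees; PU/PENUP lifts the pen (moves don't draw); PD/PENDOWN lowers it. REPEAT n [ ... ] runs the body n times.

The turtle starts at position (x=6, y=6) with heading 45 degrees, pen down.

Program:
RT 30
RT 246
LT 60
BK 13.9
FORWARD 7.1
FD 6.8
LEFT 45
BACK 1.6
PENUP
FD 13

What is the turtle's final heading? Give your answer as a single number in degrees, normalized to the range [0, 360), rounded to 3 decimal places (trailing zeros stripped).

Executing turtle program step by step:
Start: pos=(6,6), heading=45, pen down
RT 30: heading 45 -> 15
RT 246: heading 15 -> 129
LT 60: heading 129 -> 189
BK 13.9: (6,6) -> (19.729,8.174) [heading=189, draw]
FD 7.1: (19.729,8.174) -> (12.716,7.064) [heading=189, draw]
FD 6.8: (12.716,7.064) -> (6,6) [heading=189, draw]
LT 45: heading 189 -> 234
BK 1.6: (6,6) -> (6.94,7.294) [heading=234, draw]
PU: pen up
FD 13: (6.94,7.294) -> (-0.701,-3.223) [heading=234, move]
Final: pos=(-0.701,-3.223), heading=234, 4 segment(s) drawn

Answer: 234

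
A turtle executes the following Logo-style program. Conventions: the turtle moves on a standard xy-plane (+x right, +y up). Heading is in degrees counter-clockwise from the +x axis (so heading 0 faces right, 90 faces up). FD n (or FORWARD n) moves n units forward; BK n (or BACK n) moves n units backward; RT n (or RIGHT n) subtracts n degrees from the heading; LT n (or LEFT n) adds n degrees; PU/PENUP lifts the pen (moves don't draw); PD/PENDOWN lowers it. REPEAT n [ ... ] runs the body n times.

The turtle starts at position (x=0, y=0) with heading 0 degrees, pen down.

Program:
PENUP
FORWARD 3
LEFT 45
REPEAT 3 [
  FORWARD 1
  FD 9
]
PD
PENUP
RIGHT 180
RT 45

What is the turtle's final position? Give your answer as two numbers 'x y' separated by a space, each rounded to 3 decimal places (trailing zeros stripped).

Executing turtle program step by step:
Start: pos=(0,0), heading=0, pen down
PU: pen up
FD 3: (0,0) -> (3,0) [heading=0, move]
LT 45: heading 0 -> 45
REPEAT 3 [
  -- iteration 1/3 --
  FD 1: (3,0) -> (3.707,0.707) [heading=45, move]
  FD 9: (3.707,0.707) -> (10.071,7.071) [heading=45, move]
  -- iteration 2/3 --
  FD 1: (10.071,7.071) -> (10.778,7.778) [heading=45, move]
  FD 9: (10.778,7.778) -> (17.142,14.142) [heading=45, move]
  -- iteration 3/3 --
  FD 1: (17.142,14.142) -> (17.849,14.849) [heading=45, move]
  FD 9: (17.849,14.849) -> (24.213,21.213) [heading=45, move]
]
PD: pen down
PU: pen up
RT 180: heading 45 -> 225
RT 45: heading 225 -> 180
Final: pos=(24.213,21.213), heading=180, 0 segment(s) drawn

Answer: 24.213 21.213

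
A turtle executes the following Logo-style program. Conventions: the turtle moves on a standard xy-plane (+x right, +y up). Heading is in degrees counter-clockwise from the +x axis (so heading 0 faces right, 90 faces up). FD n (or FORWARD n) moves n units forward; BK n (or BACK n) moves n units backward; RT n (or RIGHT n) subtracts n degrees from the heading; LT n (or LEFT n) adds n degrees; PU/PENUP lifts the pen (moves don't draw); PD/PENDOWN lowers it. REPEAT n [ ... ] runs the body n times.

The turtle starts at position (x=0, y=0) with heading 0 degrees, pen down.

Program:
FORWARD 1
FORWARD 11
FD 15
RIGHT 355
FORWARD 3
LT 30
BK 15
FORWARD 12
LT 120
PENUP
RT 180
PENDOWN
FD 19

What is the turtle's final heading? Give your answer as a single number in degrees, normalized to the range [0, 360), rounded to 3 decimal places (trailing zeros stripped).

Executing turtle program step by step:
Start: pos=(0,0), heading=0, pen down
FD 1: (0,0) -> (1,0) [heading=0, draw]
FD 11: (1,0) -> (12,0) [heading=0, draw]
FD 15: (12,0) -> (27,0) [heading=0, draw]
RT 355: heading 0 -> 5
FD 3: (27,0) -> (29.989,0.261) [heading=5, draw]
LT 30: heading 5 -> 35
BK 15: (29.989,0.261) -> (17.701,-8.342) [heading=35, draw]
FD 12: (17.701,-8.342) -> (27.531,-1.459) [heading=35, draw]
LT 120: heading 35 -> 155
PU: pen up
RT 180: heading 155 -> 335
PD: pen down
FD 19: (27.531,-1.459) -> (44.751,-9.489) [heading=335, draw]
Final: pos=(44.751,-9.489), heading=335, 7 segment(s) drawn

Answer: 335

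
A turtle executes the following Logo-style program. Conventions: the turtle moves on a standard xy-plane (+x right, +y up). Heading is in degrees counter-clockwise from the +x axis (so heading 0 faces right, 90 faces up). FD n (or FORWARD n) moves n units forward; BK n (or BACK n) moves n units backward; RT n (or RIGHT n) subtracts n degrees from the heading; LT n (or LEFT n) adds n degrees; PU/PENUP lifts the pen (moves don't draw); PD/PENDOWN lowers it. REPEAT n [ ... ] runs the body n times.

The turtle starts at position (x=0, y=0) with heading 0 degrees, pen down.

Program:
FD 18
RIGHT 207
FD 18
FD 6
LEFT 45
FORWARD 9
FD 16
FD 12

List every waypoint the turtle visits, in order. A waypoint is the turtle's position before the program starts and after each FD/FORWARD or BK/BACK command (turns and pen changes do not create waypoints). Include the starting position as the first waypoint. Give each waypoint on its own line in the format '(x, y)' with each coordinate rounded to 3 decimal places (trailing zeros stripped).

Answer: (0, 0)
(18, 0)
(1.962, 8.172)
(-3.384, 10.896)
(-11.944, 8.115)
(-27.161, 3.17)
(-38.573, -0.538)

Derivation:
Executing turtle program step by step:
Start: pos=(0,0), heading=0, pen down
FD 18: (0,0) -> (18,0) [heading=0, draw]
RT 207: heading 0 -> 153
FD 18: (18,0) -> (1.962,8.172) [heading=153, draw]
FD 6: (1.962,8.172) -> (-3.384,10.896) [heading=153, draw]
LT 45: heading 153 -> 198
FD 9: (-3.384,10.896) -> (-11.944,8.115) [heading=198, draw]
FD 16: (-11.944,8.115) -> (-27.161,3.17) [heading=198, draw]
FD 12: (-27.161,3.17) -> (-38.573,-0.538) [heading=198, draw]
Final: pos=(-38.573,-0.538), heading=198, 6 segment(s) drawn
Waypoints (7 total):
(0, 0)
(18, 0)
(1.962, 8.172)
(-3.384, 10.896)
(-11.944, 8.115)
(-27.161, 3.17)
(-38.573, -0.538)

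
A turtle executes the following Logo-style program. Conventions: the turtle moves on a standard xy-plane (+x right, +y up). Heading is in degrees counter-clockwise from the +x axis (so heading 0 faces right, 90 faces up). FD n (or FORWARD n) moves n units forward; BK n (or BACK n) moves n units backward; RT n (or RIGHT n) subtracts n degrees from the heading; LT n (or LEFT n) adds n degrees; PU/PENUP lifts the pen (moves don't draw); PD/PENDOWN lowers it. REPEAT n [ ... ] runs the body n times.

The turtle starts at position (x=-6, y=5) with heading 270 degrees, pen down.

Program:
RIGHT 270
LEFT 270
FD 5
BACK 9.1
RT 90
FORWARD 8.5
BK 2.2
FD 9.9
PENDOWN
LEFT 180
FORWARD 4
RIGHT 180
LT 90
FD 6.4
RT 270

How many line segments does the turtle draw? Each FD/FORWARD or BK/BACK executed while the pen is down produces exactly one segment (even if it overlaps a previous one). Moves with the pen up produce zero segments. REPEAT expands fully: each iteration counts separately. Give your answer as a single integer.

Answer: 7

Derivation:
Executing turtle program step by step:
Start: pos=(-6,5), heading=270, pen down
RT 270: heading 270 -> 0
LT 270: heading 0 -> 270
FD 5: (-6,5) -> (-6,0) [heading=270, draw]
BK 9.1: (-6,0) -> (-6,9.1) [heading=270, draw]
RT 90: heading 270 -> 180
FD 8.5: (-6,9.1) -> (-14.5,9.1) [heading=180, draw]
BK 2.2: (-14.5,9.1) -> (-12.3,9.1) [heading=180, draw]
FD 9.9: (-12.3,9.1) -> (-22.2,9.1) [heading=180, draw]
PD: pen down
LT 180: heading 180 -> 0
FD 4: (-22.2,9.1) -> (-18.2,9.1) [heading=0, draw]
RT 180: heading 0 -> 180
LT 90: heading 180 -> 270
FD 6.4: (-18.2,9.1) -> (-18.2,2.7) [heading=270, draw]
RT 270: heading 270 -> 0
Final: pos=(-18.2,2.7), heading=0, 7 segment(s) drawn
Segments drawn: 7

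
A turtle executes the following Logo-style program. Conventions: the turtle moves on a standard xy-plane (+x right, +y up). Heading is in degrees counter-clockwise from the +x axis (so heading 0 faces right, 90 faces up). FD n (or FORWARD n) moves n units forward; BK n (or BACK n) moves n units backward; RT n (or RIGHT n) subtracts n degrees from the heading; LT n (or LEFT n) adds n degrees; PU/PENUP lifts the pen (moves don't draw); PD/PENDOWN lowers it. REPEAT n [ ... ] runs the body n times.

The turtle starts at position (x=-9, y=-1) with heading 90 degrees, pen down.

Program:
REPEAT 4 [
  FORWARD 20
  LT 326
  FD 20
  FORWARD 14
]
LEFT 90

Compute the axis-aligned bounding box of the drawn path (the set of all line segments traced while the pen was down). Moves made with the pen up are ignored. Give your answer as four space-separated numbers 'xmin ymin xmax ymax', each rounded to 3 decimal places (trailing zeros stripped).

Executing turtle program step by step:
Start: pos=(-9,-1), heading=90, pen down
REPEAT 4 [
  -- iteration 1/4 --
  FD 20: (-9,-1) -> (-9,19) [heading=90, draw]
  LT 326: heading 90 -> 56
  FD 20: (-9,19) -> (2.184,35.581) [heading=56, draw]
  FD 14: (2.184,35.581) -> (10.013,47.187) [heading=56, draw]
  -- iteration 2/4 --
  FD 20: (10.013,47.187) -> (21.196,63.768) [heading=56, draw]
  LT 326: heading 56 -> 22
  FD 20: (21.196,63.768) -> (39.74,71.26) [heading=22, draw]
  FD 14: (39.74,71.26) -> (52.721,76.505) [heading=22, draw]
  -- iteration 3/4 --
  FD 20: (52.721,76.505) -> (71.264,83.997) [heading=22, draw]
  LT 326: heading 22 -> 348
  FD 20: (71.264,83.997) -> (90.827,79.839) [heading=348, draw]
  FD 14: (90.827,79.839) -> (104.521,76.928) [heading=348, draw]
  -- iteration 4/4 --
  FD 20: (104.521,76.928) -> (124.084,72.77) [heading=348, draw]
  LT 326: heading 348 -> 314
  FD 20: (124.084,72.77) -> (137.977,58.383) [heading=314, draw]
  FD 14: (137.977,58.383) -> (147.703,48.312) [heading=314, draw]
]
LT 90: heading 314 -> 44
Final: pos=(147.703,48.312), heading=44, 12 segment(s) drawn

Segment endpoints: x in {-9, -9, 2.184, 10.013, 21.196, 39.74, 52.721, 71.264, 90.827, 104.521, 124.084, 137.977, 147.703}, y in {-1, 19, 35.581, 47.187, 48.312, 58.383, 63.768, 71.26, 72.77, 76.505, 76.928, 79.839, 83.997}
xmin=-9, ymin=-1, xmax=147.703, ymax=83.997

Answer: -9 -1 147.703 83.997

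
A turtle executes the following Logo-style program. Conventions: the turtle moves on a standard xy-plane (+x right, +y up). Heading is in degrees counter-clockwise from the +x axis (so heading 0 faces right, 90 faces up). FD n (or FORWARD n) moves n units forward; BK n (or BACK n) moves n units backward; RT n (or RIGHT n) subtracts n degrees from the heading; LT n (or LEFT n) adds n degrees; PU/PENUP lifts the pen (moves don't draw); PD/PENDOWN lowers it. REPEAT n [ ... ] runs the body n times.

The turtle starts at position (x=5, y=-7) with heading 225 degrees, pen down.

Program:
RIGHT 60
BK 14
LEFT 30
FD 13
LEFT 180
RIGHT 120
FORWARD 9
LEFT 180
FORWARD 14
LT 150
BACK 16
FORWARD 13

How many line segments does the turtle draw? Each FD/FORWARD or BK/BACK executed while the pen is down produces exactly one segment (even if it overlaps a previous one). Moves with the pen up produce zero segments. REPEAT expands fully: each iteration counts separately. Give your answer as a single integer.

Executing turtle program step by step:
Start: pos=(5,-7), heading=225, pen down
RT 60: heading 225 -> 165
BK 14: (5,-7) -> (18.523,-10.623) [heading=165, draw]
LT 30: heading 165 -> 195
FD 13: (18.523,-10.623) -> (5.966,-13.988) [heading=195, draw]
LT 180: heading 195 -> 15
RT 120: heading 15 -> 255
FD 9: (5.966,-13.988) -> (3.637,-22.681) [heading=255, draw]
LT 180: heading 255 -> 75
FD 14: (3.637,-22.681) -> (7.26,-9.158) [heading=75, draw]
LT 150: heading 75 -> 225
BK 16: (7.26,-9.158) -> (18.574,2.155) [heading=225, draw]
FD 13: (18.574,2.155) -> (9.381,-7.037) [heading=225, draw]
Final: pos=(9.381,-7.037), heading=225, 6 segment(s) drawn
Segments drawn: 6

Answer: 6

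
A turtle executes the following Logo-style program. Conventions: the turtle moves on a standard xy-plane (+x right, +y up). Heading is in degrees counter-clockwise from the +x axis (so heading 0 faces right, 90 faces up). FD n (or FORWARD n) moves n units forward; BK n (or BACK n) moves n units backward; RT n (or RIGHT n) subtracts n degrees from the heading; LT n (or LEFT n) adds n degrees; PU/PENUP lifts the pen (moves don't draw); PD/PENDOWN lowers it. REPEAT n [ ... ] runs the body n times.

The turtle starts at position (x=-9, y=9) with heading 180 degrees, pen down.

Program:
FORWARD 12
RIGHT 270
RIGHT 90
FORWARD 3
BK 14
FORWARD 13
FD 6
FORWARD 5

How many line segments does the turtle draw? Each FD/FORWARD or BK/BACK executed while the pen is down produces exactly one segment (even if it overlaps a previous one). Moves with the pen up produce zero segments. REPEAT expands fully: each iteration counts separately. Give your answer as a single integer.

Executing turtle program step by step:
Start: pos=(-9,9), heading=180, pen down
FD 12: (-9,9) -> (-21,9) [heading=180, draw]
RT 270: heading 180 -> 270
RT 90: heading 270 -> 180
FD 3: (-21,9) -> (-24,9) [heading=180, draw]
BK 14: (-24,9) -> (-10,9) [heading=180, draw]
FD 13: (-10,9) -> (-23,9) [heading=180, draw]
FD 6: (-23,9) -> (-29,9) [heading=180, draw]
FD 5: (-29,9) -> (-34,9) [heading=180, draw]
Final: pos=(-34,9), heading=180, 6 segment(s) drawn
Segments drawn: 6

Answer: 6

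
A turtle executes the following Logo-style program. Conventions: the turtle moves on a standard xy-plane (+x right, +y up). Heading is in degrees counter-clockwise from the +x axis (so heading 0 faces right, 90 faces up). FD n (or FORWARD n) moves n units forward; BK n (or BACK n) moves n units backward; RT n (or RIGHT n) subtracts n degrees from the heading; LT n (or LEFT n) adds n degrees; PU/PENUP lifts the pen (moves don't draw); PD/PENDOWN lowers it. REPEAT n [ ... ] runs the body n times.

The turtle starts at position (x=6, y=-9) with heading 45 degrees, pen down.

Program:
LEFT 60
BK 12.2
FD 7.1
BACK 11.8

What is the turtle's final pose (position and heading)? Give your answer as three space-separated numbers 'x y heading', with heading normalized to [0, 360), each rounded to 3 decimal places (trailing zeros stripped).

Executing turtle program step by step:
Start: pos=(6,-9), heading=45, pen down
LT 60: heading 45 -> 105
BK 12.2: (6,-9) -> (9.158,-20.784) [heading=105, draw]
FD 7.1: (9.158,-20.784) -> (7.32,-13.926) [heading=105, draw]
BK 11.8: (7.32,-13.926) -> (10.374,-25.324) [heading=105, draw]
Final: pos=(10.374,-25.324), heading=105, 3 segment(s) drawn

Answer: 10.374 -25.324 105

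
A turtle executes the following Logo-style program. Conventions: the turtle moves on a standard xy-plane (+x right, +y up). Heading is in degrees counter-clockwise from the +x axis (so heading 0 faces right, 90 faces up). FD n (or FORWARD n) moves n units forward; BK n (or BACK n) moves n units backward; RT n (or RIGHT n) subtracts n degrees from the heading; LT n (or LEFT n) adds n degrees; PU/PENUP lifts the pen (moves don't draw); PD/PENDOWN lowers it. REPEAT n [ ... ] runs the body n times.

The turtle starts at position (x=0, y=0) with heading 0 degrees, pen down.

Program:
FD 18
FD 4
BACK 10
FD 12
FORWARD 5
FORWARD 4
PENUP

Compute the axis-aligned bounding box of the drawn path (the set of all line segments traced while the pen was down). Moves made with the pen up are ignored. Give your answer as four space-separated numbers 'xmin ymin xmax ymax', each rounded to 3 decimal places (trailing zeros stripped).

Executing turtle program step by step:
Start: pos=(0,0), heading=0, pen down
FD 18: (0,0) -> (18,0) [heading=0, draw]
FD 4: (18,0) -> (22,0) [heading=0, draw]
BK 10: (22,0) -> (12,0) [heading=0, draw]
FD 12: (12,0) -> (24,0) [heading=0, draw]
FD 5: (24,0) -> (29,0) [heading=0, draw]
FD 4: (29,0) -> (33,0) [heading=0, draw]
PU: pen up
Final: pos=(33,0), heading=0, 6 segment(s) drawn

Segment endpoints: x in {0, 12, 18, 22, 24, 29, 33}, y in {0}
xmin=0, ymin=0, xmax=33, ymax=0

Answer: 0 0 33 0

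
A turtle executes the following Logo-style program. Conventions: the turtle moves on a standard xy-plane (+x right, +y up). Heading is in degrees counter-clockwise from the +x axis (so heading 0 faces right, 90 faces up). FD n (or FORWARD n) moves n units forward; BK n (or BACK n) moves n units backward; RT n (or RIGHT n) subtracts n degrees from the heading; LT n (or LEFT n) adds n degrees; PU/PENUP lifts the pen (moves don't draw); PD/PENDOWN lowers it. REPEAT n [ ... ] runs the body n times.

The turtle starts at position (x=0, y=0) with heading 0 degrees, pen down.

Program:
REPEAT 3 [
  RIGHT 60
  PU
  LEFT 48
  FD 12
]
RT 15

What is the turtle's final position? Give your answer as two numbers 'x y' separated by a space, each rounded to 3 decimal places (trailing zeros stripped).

Executing turtle program step by step:
Start: pos=(0,0), heading=0, pen down
REPEAT 3 [
  -- iteration 1/3 --
  RT 60: heading 0 -> 300
  PU: pen up
  LT 48: heading 300 -> 348
  FD 12: (0,0) -> (11.738,-2.495) [heading=348, move]
  -- iteration 2/3 --
  RT 60: heading 348 -> 288
  PU: pen up
  LT 48: heading 288 -> 336
  FD 12: (11.738,-2.495) -> (22.7,-7.376) [heading=336, move]
  -- iteration 3/3 --
  RT 60: heading 336 -> 276
  PU: pen up
  LT 48: heading 276 -> 324
  FD 12: (22.7,-7.376) -> (32.409,-14.429) [heading=324, move]
]
RT 15: heading 324 -> 309
Final: pos=(32.409,-14.429), heading=309, 0 segment(s) drawn

Answer: 32.409 -14.429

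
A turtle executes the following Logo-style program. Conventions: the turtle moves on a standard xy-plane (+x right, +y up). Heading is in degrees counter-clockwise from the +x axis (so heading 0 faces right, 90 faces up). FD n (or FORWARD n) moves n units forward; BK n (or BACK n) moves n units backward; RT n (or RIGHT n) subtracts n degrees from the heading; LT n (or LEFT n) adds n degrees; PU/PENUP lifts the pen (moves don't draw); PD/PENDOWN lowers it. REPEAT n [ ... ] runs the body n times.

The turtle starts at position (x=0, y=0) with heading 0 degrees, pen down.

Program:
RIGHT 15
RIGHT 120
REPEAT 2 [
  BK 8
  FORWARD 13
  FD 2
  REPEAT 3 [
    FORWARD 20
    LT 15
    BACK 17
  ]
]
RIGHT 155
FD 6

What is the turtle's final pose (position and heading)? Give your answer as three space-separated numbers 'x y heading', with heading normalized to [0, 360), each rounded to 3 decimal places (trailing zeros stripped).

Answer: -36.751 -26.011 160

Derivation:
Executing turtle program step by step:
Start: pos=(0,0), heading=0, pen down
RT 15: heading 0 -> 345
RT 120: heading 345 -> 225
REPEAT 2 [
  -- iteration 1/2 --
  BK 8: (0,0) -> (5.657,5.657) [heading=225, draw]
  FD 13: (5.657,5.657) -> (-3.536,-3.536) [heading=225, draw]
  FD 2: (-3.536,-3.536) -> (-4.95,-4.95) [heading=225, draw]
  REPEAT 3 [
    -- iteration 1/3 --
    FD 20: (-4.95,-4.95) -> (-19.092,-19.092) [heading=225, draw]
    LT 15: heading 225 -> 240
    BK 17: (-19.092,-19.092) -> (-10.592,-4.369) [heading=240, draw]
    -- iteration 2/3 --
    FD 20: (-10.592,-4.369) -> (-20.592,-21.69) [heading=240, draw]
    LT 15: heading 240 -> 255
    BK 17: (-20.592,-21.69) -> (-16.192,-5.269) [heading=255, draw]
    -- iteration 3/3 --
    FD 20: (-16.192,-5.269) -> (-21.368,-24.588) [heading=255, draw]
    LT 15: heading 255 -> 270
    BK 17: (-21.368,-24.588) -> (-21.368,-7.588) [heading=270, draw]
  ]
  -- iteration 2/2 --
  BK 8: (-21.368,-7.588) -> (-21.368,0.412) [heading=270, draw]
  FD 13: (-21.368,0.412) -> (-21.368,-12.588) [heading=270, draw]
  FD 2: (-21.368,-12.588) -> (-21.368,-14.588) [heading=270, draw]
  REPEAT 3 [
    -- iteration 1/3 --
    FD 20: (-21.368,-14.588) -> (-21.368,-34.588) [heading=270, draw]
    LT 15: heading 270 -> 285
    BK 17: (-21.368,-34.588) -> (-25.768,-18.167) [heading=285, draw]
    -- iteration 2/3 --
    FD 20: (-25.768,-18.167) -> (-20.592,-37.486) [heading=285, draw]
    LT 15: heading 285 -> 300
    BK 17: (-20.592,-37.486) -> (-29.092,-22.763) [heading=300, draw]
    -- iteration 3/3 --
    FD 20: (-29.092,-22.763) -> (-19.092,-40.084) [heading=300, draw]
    LT 15: heading 300 -> 315
    BK 17: (-19.092,-40.084) -> (-31.113,-28.063) [heading=315, draw]
  ]
]
RT 155: heading 315 -> 160
FD 6: (-31.113,-28.063) -> (-36.751,-26.011) [heading=160, draw]
Final: pos=(-36.751,-26.011), heading=160, 19 segment(s) drawn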